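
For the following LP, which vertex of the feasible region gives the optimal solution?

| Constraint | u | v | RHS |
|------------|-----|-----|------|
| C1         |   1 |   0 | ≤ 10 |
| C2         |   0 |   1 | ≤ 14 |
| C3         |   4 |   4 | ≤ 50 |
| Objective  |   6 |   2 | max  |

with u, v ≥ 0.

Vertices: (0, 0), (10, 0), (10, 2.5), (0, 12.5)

Evaluate the objective at each vertex of the feasible region:
  z(0, 0) = 0
  z(10, 0) = 60
  z(10, 2.5) = 65  ←
  z(0, 12.5) = 25
The maximum is at u = 10, v = 2.5.

(10, 2.5)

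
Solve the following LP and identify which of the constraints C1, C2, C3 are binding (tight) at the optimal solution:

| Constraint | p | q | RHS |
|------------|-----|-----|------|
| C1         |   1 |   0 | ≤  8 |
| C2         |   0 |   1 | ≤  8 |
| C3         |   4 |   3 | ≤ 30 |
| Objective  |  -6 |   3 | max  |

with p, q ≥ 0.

At p = 0, q = 8, compute slack b - a·x for each constraint:
  C1: 8 − 0 = 8  (slack)
  C2: 8 − 8 = 0  (binding)
  C3: 30 − 24 = 6  (slack)

Optimal: p = 0, q = 8
Binding: C2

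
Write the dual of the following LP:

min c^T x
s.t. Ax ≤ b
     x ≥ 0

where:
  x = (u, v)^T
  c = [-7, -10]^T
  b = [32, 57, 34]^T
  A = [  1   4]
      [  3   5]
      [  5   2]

Primal min cᵀx s.t. Ax ≤ b, x ≥ 0  →  Dual max −bᵀy s.t. Aᵀy ≥ −c, y ≥ 0.

Maximize: z = -32y1 - 57y2 - 34y3

Subject to:
  y1 + 3y2 + 5y3 ≥ 7
  4y1 + 5y2 + 2y3 ≥ 10
  y1, y2, y3 ≥ 0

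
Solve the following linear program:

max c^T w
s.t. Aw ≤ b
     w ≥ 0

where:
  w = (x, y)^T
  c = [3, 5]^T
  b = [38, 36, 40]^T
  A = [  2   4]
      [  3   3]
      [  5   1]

Evaluate the objective at each vertex of the feasible region:
  z(0, 0) = 0
  z(8, 0) = 24
  z(7, 5) = 46
  z(5, 7) = 50  ←
  z(0, 9.5) = 47.5
The maximum is at x = 5, y = 7.

x = 5, y = 7, z = 50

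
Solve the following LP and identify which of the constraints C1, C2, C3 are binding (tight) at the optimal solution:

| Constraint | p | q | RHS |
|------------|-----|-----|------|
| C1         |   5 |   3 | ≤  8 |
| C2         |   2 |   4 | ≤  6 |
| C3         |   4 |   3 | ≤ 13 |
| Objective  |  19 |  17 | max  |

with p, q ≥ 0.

At p = 1, q = 1, compute slack b - a·x for each constraint:
  C1: 8 − 8 = 0  (binding)
  C2: 6 − 6 = 0  (binding)
  C3: 13 − 7 = 6  (slack)

Optimal: p = 1, q = 1
Binding: C1, C2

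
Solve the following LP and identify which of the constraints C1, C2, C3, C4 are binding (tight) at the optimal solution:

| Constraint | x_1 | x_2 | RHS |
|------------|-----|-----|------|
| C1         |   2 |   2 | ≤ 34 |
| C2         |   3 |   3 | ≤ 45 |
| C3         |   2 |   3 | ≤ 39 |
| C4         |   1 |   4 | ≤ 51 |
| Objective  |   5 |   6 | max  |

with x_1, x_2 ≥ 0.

At x_1 = 6, x_2 = 9, compute slack b - a·x for each constraint:
  C1: 34 − 30 = 4  (slack)
  C2: 45 − 45 = 0  (binding)
  C3: 39 − 39 = 0  (binding)
  C4: 51 − 42 = 9  (slack)

Optimal: x_1 = 6, x_2 = 9
Binding: C2, C3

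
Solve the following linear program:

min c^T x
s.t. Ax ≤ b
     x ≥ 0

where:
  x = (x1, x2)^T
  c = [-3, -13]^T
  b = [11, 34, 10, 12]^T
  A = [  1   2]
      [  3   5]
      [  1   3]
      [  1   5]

Evaluate the objective at each vertex of the feasible region:
  z(0, 0) = 0
  z(10, 0) = -30
  z(7, 1) = -34  ←
  z(0, 2.4) = -31.2
The minimum is at x1 = 7, x2 = 1.

x1 = 7, x2 = 1, z = -34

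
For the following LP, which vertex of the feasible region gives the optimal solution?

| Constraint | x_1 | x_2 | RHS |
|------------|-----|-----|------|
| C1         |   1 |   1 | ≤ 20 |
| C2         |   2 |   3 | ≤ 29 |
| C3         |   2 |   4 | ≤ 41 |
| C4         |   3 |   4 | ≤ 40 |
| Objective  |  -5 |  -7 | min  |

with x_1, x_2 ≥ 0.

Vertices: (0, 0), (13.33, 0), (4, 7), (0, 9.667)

Evaluate the objective at each vertex of the feasible region:
  z(0, 0) = 0
  z(13.33, 0) = -66.67
  z(4, 7) = -69  ←
  z(0, 9.667) = -67.67
The minimum is at x_1 = 4, x_2 = 7.

(4, 7)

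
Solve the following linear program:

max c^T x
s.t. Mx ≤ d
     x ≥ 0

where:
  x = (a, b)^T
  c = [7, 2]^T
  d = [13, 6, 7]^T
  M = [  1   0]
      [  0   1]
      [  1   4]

Evaluate the objective at each vertex of the feasible region:
  z(0, 0) = 0
  z(7, 0) = 49  ←
  z(0, 1.75) = 3.5
The maximum is at a = 7, b = 0.

a = 7, b = 0, z = 49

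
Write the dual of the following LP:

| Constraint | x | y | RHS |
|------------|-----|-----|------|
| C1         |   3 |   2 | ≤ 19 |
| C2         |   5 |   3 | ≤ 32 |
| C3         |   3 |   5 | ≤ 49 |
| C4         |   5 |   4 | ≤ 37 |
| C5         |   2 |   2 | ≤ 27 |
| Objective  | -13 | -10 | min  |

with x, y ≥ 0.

Primal min cᵀx s.t. Ax ≤ b, x ≥ 0  →  Dual max −bᵀy s.t. Aᵀy ≥ −c, y ≥ 0.

Maximize: z = -19y1 - 32y2 - 49y3 - 37y4 - 27y5

Subject to:
  3y1 + 5y2 + 3y3 + 5y4 + 2y5 ≥ 13
  2y1 + 3y2 + 5y3 + 4y4 + 2y5 ≥ 10
  y1, y2, y3, y4, y5 ≥ 0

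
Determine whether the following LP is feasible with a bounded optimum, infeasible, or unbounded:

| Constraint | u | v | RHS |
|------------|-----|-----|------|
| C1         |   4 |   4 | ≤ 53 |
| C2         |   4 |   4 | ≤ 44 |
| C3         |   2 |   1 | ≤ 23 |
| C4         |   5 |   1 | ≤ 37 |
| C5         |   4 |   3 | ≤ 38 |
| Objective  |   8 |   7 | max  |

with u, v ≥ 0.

Feasible with a bounded optimal solution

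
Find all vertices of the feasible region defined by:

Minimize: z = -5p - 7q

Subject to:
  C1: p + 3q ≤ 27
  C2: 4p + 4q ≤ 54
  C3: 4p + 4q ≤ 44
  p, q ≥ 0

(0, 0), (11, 0), (3, 8), (0, 9)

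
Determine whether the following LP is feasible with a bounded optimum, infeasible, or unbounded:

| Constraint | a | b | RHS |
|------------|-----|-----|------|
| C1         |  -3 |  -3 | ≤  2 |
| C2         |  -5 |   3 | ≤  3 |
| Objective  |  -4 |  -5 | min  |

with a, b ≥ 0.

Unbounded (objective can decrease without bound)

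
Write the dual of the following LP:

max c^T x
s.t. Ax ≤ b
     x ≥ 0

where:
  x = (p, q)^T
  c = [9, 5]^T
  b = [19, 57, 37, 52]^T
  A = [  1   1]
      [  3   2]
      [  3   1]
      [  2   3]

Primal max cᵀx s.t. Ax ≤ b, x ≥ 0  →  Dual min bᵀy s.t. Aᵀy ≥ c, y ≥ 0.

Minimize: z = 19y1 + 57y2 + 37y3 + 52y4

Subject to:
  y1 + 3y2 + 3y3 + 2y4 ≥ 9
  y1 + 2y2 + y3 + 3y4 ≥ 5
  y1, y2, y3, y4 ≥ 0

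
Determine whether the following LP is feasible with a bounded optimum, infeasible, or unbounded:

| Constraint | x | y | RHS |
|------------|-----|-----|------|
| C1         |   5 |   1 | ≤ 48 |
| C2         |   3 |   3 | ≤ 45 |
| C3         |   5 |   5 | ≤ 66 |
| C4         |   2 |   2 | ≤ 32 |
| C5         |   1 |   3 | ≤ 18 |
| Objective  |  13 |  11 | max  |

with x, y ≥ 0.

Feasible with a bounded optimal solution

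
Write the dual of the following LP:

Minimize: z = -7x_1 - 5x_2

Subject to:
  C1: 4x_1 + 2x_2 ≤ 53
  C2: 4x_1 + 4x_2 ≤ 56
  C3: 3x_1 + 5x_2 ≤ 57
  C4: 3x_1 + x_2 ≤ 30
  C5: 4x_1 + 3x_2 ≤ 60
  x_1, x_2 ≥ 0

Primal min cᵀx s.t. Ax ≤ b, x ≥ 0  →  Dual max −bᵀy s.t. Aᵀy ≥ −c, y ≥ 0.

Maximize: z = -53y1 - 56y2 - 57y3 - 30y4 - 60y5

Subject to:
  4y1 + 4y2 + 3y3 + 3y4 + 4y5 ≥ 7
  2y1 + 4y2 + 5y3 + y4 + 3y5 ≥ 5
  y1, y2, y3, y4, y5 ≥ 0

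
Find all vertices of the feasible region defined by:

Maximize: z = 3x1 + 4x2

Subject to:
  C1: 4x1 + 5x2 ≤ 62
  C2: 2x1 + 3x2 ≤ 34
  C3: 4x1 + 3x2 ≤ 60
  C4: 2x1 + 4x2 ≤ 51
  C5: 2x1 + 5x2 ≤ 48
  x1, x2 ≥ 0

(0, 0), (15, 0), (14.25, 1), (8, 6), (6.5, 7), (0, 9.6)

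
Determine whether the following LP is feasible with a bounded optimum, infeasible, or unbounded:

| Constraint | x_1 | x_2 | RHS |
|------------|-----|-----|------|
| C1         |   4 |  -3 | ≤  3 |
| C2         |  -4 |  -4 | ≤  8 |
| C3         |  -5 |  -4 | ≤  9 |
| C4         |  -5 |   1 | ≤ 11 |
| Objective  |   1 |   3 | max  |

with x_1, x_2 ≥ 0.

Unbounded (objective can increase without bound)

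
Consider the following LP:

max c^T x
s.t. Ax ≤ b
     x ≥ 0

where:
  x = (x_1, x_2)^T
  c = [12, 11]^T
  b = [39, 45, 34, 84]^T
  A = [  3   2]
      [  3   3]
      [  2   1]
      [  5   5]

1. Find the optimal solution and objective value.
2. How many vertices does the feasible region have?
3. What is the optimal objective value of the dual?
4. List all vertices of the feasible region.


1. x_1 = 9, x_2 = 6, z = 174
2. 4
3. 174
4. (0, 0), (13, 0), (9, 6), (0, 15)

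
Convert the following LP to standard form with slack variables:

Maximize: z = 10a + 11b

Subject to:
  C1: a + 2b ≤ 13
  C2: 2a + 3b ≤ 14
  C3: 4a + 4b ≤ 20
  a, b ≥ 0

max z = 10a + 11b

s.t.
  a + 2b + s1 = 13
  2a + 3b + s2 = 14
  4a + 4b + s3 = 20
  a, b, s1, s2, s3 ≥ 0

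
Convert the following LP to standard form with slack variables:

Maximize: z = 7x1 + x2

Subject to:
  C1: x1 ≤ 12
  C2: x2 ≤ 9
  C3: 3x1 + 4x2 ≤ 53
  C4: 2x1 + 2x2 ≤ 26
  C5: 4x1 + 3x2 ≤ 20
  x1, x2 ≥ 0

max z = 7x1 + x2

s.t.
  x1 + s1 = 12
  x2 + s2 = 9
  3x1 + 4x2 + s3 = 53
  2x1 + 2x2 + s4 = 26
  4x1 + 3x2 + s5 = 20
  x1, x2, s1, s2, s3, s4, s5 ≥ 0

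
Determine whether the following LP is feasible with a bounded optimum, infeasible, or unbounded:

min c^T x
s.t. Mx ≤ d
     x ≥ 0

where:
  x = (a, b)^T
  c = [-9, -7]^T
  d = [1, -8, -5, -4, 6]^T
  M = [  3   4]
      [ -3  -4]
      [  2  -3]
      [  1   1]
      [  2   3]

Infeasible (no feasible solution exists)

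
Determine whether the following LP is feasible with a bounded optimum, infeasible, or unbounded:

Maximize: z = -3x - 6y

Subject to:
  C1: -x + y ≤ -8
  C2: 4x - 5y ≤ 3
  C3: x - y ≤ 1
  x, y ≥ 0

Infeasible (no feasible solution exists)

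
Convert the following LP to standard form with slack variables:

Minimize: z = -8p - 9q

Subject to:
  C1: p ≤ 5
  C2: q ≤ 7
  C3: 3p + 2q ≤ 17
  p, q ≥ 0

min z = -8p - 9q

s.t.
  p + s1 = 5
  q + s2 = 7
  3p + 2q + s3 = 17
  p, q, s1, s2, s3 ≥ 0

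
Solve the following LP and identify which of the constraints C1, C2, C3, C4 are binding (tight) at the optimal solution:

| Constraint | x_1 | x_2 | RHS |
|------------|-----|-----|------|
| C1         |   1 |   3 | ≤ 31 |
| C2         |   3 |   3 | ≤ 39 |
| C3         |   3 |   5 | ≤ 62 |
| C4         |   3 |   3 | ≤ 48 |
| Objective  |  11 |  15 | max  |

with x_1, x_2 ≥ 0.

At x_1 = 4, x_2 = 9, compute slack b - a·x for each constraint:
  C1: 31 − 31 = 0  (binding)
  C2: 39 − 39 = 0  (binding)
  C3: 62 − 57 = 5  (slack)
  C4: 48 − 39 = 9  (slack)

Optimal: x_1 = 4, x_2 = 9
Binding: C1, C2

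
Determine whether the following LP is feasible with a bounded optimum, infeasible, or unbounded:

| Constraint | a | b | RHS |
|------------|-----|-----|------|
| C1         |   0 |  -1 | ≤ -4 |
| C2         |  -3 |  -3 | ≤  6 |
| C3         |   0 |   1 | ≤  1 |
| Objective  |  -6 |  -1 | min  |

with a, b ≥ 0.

Infeasible (no feasible solution exists)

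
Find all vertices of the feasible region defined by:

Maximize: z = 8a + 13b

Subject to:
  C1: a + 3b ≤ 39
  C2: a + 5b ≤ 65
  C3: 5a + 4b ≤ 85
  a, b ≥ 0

(0, 0), (17, 0), (9, 10), (0, 13)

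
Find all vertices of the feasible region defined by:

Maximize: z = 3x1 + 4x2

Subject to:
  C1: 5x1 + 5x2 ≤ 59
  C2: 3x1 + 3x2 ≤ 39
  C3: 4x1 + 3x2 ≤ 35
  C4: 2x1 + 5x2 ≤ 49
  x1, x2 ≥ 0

(0, 0), (8.75, 0), (2, 9), (0, 9.8)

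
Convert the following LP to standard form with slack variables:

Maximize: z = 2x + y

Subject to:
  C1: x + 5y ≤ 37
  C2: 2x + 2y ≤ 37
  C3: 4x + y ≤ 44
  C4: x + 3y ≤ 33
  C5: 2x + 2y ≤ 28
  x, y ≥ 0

max z = 2x + y

s.t.
  x + 5y + s1 = 37
  2x + 2y + s2 = 37
  4x + y + s3 = 44
  x + 3y + s4 = 33
  2x + 2y + s5 = 28
  x, y, s1, s2, s3, s4, s5 ≥ 0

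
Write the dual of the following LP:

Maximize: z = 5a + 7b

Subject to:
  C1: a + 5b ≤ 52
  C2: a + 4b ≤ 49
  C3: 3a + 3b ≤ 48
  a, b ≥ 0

Primal max cᵀx s.t. Ax ≤ b, x ≥ 0  →  Dual min bᵀy s.t. Aᵀy ≥ c, y ≥ 0.

Minimize: z = 52y1 + 49y2 + 48y3

Subject to:
  y1 + y2 + 3y3 ≥ 5
  5y1 + 4y2 + 3y3 ≥ 7
  y1, y2, y3 ≥ 0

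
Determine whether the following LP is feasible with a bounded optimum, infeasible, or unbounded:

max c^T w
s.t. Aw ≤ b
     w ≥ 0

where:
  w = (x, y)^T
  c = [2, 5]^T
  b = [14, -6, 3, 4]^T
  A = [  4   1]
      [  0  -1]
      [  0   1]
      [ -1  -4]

Infeasible (no feasible solution exists)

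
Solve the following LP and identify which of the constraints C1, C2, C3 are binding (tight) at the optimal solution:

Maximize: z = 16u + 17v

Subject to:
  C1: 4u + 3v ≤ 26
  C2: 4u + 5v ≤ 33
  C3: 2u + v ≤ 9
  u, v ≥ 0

At u = 2, v = 5, compute slack b - a·x for each constraint:
  C1: 26 − 23 = 3  (slack)
  C2: 33 − 33 = 0  (binding)
  C3: 9 − 9 = 0  (binding)

Optimal: u = 2, v = 5
Binding: C2, C3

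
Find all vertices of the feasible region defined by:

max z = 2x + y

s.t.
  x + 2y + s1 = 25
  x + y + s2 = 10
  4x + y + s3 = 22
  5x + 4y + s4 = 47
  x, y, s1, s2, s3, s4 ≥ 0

(0, 0), (5.5, 0), (4, 6), (0, 10)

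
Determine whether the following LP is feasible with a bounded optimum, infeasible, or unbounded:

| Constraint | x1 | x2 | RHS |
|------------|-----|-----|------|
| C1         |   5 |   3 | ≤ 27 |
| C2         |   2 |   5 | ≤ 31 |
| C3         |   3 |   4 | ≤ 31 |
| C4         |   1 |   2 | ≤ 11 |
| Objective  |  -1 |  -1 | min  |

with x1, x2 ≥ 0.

Feasible with a bounded optimal solution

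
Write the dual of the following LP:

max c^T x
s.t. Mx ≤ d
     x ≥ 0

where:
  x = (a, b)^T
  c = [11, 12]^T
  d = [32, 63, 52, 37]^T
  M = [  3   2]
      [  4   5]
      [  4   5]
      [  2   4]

Primal max cᵀx s.t. Ax ≤ b, x ≥ 0  →  Dual min bᵀy s.t. Aᵀy ≥ c, y ≥ 0.

Minimize: z = 32y1 + 63y2 + 52y3 + 37y4

Subject to:
  3y1 + 4y2 + 4y3 + 2y4 ≥ 11
  2y1 + 5y2 + 5y3 + 4y4 ≥ 12
  y1, y2, y3, y4 ≥ 0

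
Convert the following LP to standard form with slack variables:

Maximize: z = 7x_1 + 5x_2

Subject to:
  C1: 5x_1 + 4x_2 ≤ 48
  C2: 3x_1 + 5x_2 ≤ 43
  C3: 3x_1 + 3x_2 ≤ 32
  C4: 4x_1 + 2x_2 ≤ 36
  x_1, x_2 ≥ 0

max z = 7x_1 + 5x_2

s.t.
  5x_1 + 4x_2 + s1 = 48
  3x_1 + 5x_2 + s2 = 43
  3x_1 + 3x_2 + s3 = 32
  4x_1 + 2x_2 + s4 = 36
  x_1, x_2, s1, s2, s3, s4 ≥ 0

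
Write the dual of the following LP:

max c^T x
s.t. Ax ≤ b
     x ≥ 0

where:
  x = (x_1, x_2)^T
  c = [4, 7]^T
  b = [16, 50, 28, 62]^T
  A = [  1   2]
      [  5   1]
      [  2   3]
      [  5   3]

Primal max cᵀx s.t. Ax ≤ b, x ≥ 0  →  Dual min bᵀy s.t. Aᵀy ≥ c, y ≥ 0.

Minimize: z = 16y1 + 50y2 + 28y3 + 62y4

Subject to:
  y1 + 5y2 + 2y3 + 5y4 ≥ 4
  2y1 + y2 + 3y3 + 3y4 ≥ 7
  y1, y2, y3, y4 ≥ 0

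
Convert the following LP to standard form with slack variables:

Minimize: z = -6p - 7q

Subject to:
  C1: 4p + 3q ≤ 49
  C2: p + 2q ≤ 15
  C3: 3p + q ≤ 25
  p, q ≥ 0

min z = -6p - 7q

s.t.
  4p + 3q + s1 = 49
  p + 2q + s2 = 15
  3p + q + s3 = 25
  p, q, s1, s2, s3 ≥ 0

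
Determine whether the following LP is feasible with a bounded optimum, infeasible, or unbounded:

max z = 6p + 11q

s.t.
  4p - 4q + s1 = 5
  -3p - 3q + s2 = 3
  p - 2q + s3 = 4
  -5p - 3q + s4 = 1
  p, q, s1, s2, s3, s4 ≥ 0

Unbounded (objective can increase without bound)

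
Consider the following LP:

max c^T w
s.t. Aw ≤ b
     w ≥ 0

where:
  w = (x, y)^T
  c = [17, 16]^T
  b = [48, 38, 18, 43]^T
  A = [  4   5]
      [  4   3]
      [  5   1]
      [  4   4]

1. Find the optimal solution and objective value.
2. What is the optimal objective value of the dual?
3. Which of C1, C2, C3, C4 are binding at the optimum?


1. x = 2, y = 8, z = 162
2. 162
3. C1, C3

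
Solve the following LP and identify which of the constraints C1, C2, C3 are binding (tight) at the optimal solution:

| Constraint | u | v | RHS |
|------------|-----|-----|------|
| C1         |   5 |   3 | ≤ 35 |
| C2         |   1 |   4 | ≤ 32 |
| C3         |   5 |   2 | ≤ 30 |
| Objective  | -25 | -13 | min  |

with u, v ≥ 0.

At u = 4, v = 5, compute slack b - a·x for each constraint:
  C1: 35 − 35 = 0  (binding)
  C2: 32 − 24 = 8  (slack)
  C3: 30 − 30 = 0  (binding)

Optimal: u = 4, v = 5
Binding: C1, C3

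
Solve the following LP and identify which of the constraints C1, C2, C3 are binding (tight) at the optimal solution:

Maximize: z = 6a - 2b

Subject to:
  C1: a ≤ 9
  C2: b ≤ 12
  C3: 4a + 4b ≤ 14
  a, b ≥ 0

At a = 3.5, b = 0, compute slack b - a·x for each constraint:
  C1: 9 − 3.5 = 5.5  (slack)
  C2: 12 − 0 = 12  (slack)
  C3: 14 − 14 = 0  (binding)

Optimal: a = 3.5, b = 0
Binding: C3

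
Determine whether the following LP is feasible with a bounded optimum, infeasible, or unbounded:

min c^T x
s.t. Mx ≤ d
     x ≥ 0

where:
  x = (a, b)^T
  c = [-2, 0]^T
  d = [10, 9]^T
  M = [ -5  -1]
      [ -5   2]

Unbounded (objective can decrease without bound)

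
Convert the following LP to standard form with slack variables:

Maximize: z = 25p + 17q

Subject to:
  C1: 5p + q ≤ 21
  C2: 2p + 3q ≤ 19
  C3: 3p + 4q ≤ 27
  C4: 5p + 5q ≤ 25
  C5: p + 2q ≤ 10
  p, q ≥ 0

max z = 25p + 17q

s.t.
  5p + q + s1 = 21
  2p + 3q + s2 = 19
  3p + 4q + s3 = 27
  5p + 5q + s4 = 25
  p + 2q + s5 = 10
  p, q, s1, s2, s3, s4, s5 ≥ 0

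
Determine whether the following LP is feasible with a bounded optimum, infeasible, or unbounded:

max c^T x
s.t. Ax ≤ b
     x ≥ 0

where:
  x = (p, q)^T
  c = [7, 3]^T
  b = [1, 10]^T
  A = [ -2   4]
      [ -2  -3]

Unbounded (objective can increase without bound)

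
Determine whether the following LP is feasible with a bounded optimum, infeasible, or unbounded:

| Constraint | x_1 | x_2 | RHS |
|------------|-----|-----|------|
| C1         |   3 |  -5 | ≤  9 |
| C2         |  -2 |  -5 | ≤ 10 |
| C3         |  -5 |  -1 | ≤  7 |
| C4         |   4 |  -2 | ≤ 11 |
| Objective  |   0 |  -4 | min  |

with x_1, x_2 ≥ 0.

Unbounded (objective can decrease without bound)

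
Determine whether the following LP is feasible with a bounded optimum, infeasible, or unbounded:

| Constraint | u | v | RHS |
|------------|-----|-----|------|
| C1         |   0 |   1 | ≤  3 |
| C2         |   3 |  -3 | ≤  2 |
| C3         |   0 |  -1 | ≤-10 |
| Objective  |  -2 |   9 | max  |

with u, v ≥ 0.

Infeasible (no feasible solution exists)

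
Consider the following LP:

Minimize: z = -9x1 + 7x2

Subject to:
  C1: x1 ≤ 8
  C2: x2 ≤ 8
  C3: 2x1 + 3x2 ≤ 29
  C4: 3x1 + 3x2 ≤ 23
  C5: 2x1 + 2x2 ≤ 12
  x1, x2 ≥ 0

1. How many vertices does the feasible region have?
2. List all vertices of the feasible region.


1. 3
2. (0, 0), (6, 0), (0, 6)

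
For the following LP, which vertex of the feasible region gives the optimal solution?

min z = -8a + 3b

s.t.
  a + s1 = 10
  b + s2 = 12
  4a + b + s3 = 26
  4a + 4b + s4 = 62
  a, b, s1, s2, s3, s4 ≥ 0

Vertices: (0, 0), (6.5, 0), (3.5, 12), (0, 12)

Evaluate the objective at each vertex of the feasible region:
  z(0, 0) = 0
  z(6.5, 0) = -52  ←
  z(3.5, 12) = 8
  z(0, 12) = 36
The minimum is at a = 6.5, b = 0.

(6.5, 0)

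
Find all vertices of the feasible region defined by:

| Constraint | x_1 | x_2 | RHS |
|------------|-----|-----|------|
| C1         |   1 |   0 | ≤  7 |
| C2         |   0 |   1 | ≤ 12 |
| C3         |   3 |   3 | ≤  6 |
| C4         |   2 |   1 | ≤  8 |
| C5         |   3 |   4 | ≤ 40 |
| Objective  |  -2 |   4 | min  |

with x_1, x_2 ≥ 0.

(0, 0), (2, 0), (0, 2)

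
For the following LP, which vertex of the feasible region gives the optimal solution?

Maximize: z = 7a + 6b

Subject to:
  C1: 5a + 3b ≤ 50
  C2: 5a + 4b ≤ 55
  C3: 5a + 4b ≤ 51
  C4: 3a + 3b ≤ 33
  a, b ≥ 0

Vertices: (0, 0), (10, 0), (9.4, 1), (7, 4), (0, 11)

Evaluate the objective at each vertex of the feasible region:
  z(0, 0) = 0
  z(10, 0) = 70
  z(9.4, 1) = 71.8
  z(7, 4) = 73  ←
  z(0, 11) = 66
The maximum is at a = 7, b = 4.

(7, 4)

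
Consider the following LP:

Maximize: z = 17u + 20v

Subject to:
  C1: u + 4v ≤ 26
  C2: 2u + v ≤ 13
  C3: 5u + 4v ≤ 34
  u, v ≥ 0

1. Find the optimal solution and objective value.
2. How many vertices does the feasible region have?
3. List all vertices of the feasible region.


1. u = 2, v = 6, z = 154
2. 5
3. (0, 0), (6.5, 0), (6, 1), (2, 6), (0, 6.5)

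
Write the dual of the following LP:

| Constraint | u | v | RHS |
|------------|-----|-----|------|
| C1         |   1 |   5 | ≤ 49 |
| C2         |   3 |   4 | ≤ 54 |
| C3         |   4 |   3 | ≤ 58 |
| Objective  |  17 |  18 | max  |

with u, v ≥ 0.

Primal max cᵀx s.t. Ax ≤ b, x ≥ 0  →  Dual min bᵀy s.t. Aᵀy ≥ c, y ≥ 0.

Minimize: z = 49y1 + 54y2 + 58y3

Subject to:
  y1 + 3y2 + 4y3 ≥ 17
  5y1 + 4y2 + 3y3 ≥ 18
  y1, y2, y3 ≥ 0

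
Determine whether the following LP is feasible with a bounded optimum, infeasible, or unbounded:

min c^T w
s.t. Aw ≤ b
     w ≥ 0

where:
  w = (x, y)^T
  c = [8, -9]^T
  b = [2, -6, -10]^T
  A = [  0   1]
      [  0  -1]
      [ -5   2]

Infeasible (no feasible solution exists)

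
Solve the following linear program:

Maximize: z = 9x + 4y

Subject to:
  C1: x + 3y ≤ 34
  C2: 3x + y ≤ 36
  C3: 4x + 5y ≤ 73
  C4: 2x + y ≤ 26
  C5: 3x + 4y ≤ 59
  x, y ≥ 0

Evaluate the objective at each vertex of the feasible region:
  z(0, 0) = 0
  z(12, 0) = 108
  z(10, 6) = 114  ←
  z(9.5, 7) = 113.5
  z(7, 9) = 99
  z(0, 11.33) = 45.33
The maximum is at x = 10, y = 6.

x = 10, y = 6, z = 114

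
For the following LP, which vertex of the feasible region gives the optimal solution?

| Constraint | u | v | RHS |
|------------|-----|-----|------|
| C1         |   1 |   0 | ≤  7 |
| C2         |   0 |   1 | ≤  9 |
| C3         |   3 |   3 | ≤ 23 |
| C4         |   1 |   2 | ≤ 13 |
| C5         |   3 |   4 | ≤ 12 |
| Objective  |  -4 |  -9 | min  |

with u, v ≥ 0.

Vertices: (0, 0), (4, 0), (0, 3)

Evaluate the objective at each vertex of the feasible region:
  z(0, 0) = 0
  z(4, 0) = -16
  z(0, 3) = -27  ←
The minimum is at u = 0, v = 3.

(0, 3)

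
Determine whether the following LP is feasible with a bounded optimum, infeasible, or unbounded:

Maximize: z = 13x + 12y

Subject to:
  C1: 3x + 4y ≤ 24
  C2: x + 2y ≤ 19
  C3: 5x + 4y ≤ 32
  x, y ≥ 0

Feasible with a bounded optimal solution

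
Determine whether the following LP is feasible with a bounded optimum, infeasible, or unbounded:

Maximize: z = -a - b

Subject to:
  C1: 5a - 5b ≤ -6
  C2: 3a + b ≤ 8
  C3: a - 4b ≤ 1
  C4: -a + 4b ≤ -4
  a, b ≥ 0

Infeasible (no feasible solution exists)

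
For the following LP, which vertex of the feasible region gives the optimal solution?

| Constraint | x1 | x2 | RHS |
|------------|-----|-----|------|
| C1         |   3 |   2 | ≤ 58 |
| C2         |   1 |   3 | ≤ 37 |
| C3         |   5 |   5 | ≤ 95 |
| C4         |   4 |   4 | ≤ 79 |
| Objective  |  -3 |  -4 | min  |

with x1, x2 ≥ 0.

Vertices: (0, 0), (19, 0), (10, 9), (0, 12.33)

Evaluate the objective at each vertex of the feasible region:
  z(0, 0) = 0
  z(19, 0) = -57
  z(10, 9) = -66  ←
  z(0, 12.33) = -49.33
The minimum is at x1 = 10, x2 = 9.

(10, 9)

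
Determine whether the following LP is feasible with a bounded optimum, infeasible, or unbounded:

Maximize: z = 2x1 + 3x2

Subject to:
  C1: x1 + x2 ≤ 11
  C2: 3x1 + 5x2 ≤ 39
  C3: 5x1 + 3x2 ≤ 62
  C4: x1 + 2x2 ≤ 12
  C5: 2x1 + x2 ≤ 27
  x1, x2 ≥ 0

Feasible with a bounded optimal solution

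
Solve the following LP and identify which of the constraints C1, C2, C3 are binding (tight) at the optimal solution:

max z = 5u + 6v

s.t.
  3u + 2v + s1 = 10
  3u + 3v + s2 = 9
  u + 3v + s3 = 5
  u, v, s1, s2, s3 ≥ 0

At u = 2, v = 1, compute slack b - a·x for each constraint:
  C1: 10 − 8 = 2  (slack)
  C2: 9 − 9 = 0  (binding)
  C3: 5 − 5 = 0  (binding)

Optimal: u = 2, v = 1
Binding: C2, C3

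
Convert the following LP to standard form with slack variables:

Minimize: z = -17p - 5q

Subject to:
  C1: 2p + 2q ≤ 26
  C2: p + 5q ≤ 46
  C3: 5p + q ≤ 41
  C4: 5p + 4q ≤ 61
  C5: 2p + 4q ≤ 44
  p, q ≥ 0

min z = -17p - 5q

s.t.
  2p + 2q + s1 = 26
  p + 5q + s2 = 46
  5p + q + s3 = 41
  5p + 4q + s4 = 61
  2p + 4q + s5 = 44
  p, q, s1, s2, s3, s4, s5 ≥ 0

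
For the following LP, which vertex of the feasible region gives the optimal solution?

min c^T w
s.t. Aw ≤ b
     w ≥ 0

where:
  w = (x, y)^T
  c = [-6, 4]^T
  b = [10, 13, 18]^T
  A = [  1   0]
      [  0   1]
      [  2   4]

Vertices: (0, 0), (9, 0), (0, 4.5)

Evaluate the objective at each vertex of the feasible region:
  z(0, 0) = 0
  z(9, 0) = -54  ←
  z(0, 4.5) = 18
The minimum is at x = 9, y = 0.

(9, 0)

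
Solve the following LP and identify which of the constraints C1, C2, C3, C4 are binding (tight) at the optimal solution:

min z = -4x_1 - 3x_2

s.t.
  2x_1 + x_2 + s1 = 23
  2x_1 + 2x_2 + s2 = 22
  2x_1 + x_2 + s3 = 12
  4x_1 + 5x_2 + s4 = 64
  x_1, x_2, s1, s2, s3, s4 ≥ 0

At x_1 = 1, x_2 = 10, compute slack b - a·x for each constraint:
  C1: 23 − 12 = 11  (slack)
  C2: 22 − 22 = 0  (binding)
  C3: 12 − 12 = 0  (binding)
  C4: 64 − 54 = 10  (slack)

Optimal: x_1 = 1, x_2 = 10
Binding: C2, C3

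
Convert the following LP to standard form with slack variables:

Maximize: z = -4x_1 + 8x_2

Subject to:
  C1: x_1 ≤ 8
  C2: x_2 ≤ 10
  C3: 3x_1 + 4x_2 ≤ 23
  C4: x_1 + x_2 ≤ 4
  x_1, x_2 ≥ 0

max z = -4x_1 + 8x_2

s.t.
  x_1 + s1 = 8
  x_2 + s2 = 10
  3x_1 + 4x_2 + s3 = 23
  x_1 + x_2 + s4 = 4
  x_1, x_2, s1, s2, s3, s4 ≥ 0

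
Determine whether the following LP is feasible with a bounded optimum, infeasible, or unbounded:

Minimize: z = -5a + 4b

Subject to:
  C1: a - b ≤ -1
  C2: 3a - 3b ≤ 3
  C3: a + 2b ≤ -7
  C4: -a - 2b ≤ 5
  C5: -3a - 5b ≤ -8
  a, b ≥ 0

Infeasible (no feasible solution exists)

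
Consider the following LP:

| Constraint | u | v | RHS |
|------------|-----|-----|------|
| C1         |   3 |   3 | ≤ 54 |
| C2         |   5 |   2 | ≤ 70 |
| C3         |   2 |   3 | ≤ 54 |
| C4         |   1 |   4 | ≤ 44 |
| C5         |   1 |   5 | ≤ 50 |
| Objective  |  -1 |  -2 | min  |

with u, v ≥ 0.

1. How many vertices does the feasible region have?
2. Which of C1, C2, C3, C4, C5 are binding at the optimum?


1. 5
2. C1, C5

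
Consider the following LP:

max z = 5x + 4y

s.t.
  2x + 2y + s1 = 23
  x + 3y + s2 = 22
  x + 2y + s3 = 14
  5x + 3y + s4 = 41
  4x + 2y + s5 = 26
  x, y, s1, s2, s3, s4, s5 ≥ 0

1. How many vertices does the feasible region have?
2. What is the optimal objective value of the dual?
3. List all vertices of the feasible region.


1. 4
2. 40
3. (0, 0), (6.5, 0), (4, 5), (0, 7)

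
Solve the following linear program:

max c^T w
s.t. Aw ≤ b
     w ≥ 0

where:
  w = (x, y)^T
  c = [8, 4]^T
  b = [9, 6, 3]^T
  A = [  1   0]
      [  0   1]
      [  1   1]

Evaluate the objective at each vertex of the feasible region:
  z(0, 0) = 0
  z(3, 0) = 24  ←
  z(0, 3) = 12
The maximum is at x = 3, y = 0.

x = 3, y = 0, z = 24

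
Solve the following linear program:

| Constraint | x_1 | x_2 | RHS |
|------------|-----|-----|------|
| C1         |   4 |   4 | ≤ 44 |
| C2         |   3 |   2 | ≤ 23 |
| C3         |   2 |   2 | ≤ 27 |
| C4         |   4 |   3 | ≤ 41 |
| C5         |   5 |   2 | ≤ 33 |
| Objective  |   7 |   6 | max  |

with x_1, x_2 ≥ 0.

Evaluate the objective at each vertex of the feasible region:
  z(0, 0) = 0
  z(6.6, 0) = 46.2
  z(5, 4) = 59
  z(1, 10) = 67  ←
  z(0, 11) = 66
The maximum is at x_1 = 1, x_2 = 10.

x_1 = 1, x_2 = 10, z = 67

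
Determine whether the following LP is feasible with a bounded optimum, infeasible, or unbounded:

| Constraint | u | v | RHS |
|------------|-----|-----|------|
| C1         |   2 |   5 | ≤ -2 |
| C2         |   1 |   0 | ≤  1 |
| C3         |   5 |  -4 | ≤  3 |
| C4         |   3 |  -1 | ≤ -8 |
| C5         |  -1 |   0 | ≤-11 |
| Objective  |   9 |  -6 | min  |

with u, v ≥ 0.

Infeasible (no feasible solution exists)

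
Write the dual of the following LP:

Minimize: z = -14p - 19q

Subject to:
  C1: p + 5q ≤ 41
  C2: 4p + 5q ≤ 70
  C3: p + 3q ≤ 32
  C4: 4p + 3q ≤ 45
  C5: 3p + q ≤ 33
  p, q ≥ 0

Primal min cᵀx s.t. Ax ≤ b, x ≥ 0  →  Dual max −bᵀy s.t. Aᵀy ≥ −c, y ≥ 0.

Maximize: z = -41y1 - 70y2 - 32y3 - 45y4 - 33y5

Subject to:
  y1 + 4y2 + y3 + 4y4 + 3y5 ≥ 14
  5y1 + 5y2 + 3y3 + 3y4 + y5 ≥ 19
  y1, y2, y3, y4, y5 ≥ 0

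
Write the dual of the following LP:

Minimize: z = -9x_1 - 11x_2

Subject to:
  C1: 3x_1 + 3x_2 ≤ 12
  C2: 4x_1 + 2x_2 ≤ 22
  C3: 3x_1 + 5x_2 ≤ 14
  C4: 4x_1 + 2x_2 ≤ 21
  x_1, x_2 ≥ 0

Primal min cᵀx s.t. Ax ≤ b, x ≥ 0  →  Dual max −bᵀy s.t. Aᵀy ≥ −c, y ≥ 0.

Maximize: z = -12y1 - 22y2 - 14y3 - 21y4

Subject to:
  3y1 + 4y2 + 3y3 + 4y4 ≥ 9
  3y1 + 2y2 + 5y3 + 2y4 ≥ 11
  y1, y2, y3, y4 ≥ 0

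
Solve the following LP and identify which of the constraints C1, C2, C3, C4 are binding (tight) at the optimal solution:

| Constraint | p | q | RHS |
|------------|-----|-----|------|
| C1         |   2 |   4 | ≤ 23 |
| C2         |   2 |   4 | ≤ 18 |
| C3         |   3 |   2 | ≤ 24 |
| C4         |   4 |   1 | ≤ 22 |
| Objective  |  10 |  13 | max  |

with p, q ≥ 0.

At p = 5, q = 2, compute slack b - a·x for each constraint:
  C1: 23 − 18 = 5  (slack)
  C2: 18 − 18 = 0  (binding)
  C3: 24 − 19 = 5  (slack)
  C4: 22 − 22 = 0  (binding)

Optimal: p = 5, q = 2
Binding: C2, C4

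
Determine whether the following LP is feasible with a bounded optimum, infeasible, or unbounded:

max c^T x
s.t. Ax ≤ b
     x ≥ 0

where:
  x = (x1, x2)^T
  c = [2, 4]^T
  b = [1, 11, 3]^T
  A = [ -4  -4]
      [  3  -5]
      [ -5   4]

Unbounded (objective can increase without bound)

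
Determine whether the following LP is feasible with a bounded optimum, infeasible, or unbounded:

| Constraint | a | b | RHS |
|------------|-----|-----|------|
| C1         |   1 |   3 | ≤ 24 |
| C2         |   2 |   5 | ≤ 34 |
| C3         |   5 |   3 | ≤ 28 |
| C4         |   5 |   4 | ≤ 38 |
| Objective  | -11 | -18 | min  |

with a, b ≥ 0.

Feasible with a bounded optimal solution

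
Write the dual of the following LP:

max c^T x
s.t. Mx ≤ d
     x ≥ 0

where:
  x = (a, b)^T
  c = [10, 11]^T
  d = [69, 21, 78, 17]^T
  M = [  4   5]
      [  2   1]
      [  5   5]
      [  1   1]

Primal max cᵀx s.t. Ax ≤ b, x ≥ 0  →  Dual min bᵀy s.t. Aᵀy ≥ c, y ≥ 0.

Minimize: z = 69y1 + 21y2 + 78y3 + 17y4

Subject to:
  4y1 + 2y2 + 5y3 + y4 ≥ 10
  5y1 + y2 + 5y3 + y4 ≥ 11
  y1, y2, y3, y4 ≥ 0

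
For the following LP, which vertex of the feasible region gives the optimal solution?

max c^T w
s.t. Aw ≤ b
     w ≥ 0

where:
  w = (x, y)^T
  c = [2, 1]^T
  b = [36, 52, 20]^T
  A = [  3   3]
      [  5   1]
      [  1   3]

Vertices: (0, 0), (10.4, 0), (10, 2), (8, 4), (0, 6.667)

Evaluate the objective at each vertex of the feasible region:
  z(0, 0) = 0
  z(10.4, 0) = 20.8
  z(10, 2) = 22  ←
  z(8, 4) = 20
  z(0, 6.667) = 6.667
The maximum is at x = 10, y = 2.

(10, 2)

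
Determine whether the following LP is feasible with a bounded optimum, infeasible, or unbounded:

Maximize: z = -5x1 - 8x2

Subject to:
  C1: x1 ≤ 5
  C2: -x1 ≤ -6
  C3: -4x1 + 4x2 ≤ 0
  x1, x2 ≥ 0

Infeasible (no feasible solution exists)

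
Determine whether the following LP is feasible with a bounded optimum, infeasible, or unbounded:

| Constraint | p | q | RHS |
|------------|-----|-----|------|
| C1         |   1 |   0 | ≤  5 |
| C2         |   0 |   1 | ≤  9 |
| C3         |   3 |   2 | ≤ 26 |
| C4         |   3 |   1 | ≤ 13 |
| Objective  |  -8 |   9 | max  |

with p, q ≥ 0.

Feasible with a bounded optimal solution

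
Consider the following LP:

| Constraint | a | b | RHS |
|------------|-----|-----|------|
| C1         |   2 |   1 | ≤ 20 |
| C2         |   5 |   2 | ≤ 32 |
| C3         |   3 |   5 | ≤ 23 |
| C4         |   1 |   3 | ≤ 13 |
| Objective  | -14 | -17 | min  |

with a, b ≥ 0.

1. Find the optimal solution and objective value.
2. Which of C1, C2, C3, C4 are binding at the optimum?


1. a = 6, b = 1, z = -101
2. C2, C3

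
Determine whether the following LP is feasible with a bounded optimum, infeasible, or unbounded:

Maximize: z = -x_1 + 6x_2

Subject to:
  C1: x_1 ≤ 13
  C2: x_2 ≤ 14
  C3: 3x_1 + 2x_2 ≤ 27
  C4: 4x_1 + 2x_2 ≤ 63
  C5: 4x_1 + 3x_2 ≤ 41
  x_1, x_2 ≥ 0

Feasible with a bounded optimal solution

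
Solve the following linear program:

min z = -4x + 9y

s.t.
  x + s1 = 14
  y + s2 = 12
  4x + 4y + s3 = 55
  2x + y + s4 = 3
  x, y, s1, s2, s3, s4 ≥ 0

Evaluate the objective at each vertex of the feasible region:
  z(0, 0) = 0
  z(1.5, 0) = -6  ←
  z(0, 3) = 27
The minimum is at x = 1.5, y = 0.

x = 1.5, y = 0, z = -6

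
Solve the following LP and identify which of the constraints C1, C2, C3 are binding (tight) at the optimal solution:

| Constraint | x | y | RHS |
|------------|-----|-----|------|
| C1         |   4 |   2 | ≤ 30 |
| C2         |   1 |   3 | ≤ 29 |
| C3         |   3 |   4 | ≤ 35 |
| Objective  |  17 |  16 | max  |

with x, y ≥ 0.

At x = 5, y = 5, compute slack b - a·x for each constraint:
  C1: 30 − 30 = 0  (binding)
  C2: 29 − 20 = 9  (slack)
  C3: 35 − 35 = 0  (binding)

Optimal: x = 5, y = 5
Binding: C1, C3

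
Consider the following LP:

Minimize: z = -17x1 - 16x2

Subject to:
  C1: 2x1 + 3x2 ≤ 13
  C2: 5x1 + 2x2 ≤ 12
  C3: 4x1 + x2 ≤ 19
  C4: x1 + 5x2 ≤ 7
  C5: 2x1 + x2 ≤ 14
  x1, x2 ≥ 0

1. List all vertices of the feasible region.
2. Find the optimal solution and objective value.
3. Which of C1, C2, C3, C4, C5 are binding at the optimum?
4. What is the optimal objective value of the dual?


1. (0, 0), (2.4, 0), (2, 1), (0, 1.4)
2. x1 = 2, x2 = 1, z = -50
3. C2, C4
4. -50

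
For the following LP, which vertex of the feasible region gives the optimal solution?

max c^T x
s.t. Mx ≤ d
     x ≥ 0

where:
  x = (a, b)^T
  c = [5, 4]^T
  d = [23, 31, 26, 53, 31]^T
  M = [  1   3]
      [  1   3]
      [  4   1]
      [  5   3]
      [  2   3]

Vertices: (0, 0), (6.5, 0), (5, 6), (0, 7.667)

Evaluate the objective at each vertex of the feasible region:
  z(0, 0) = 0
  z(6.5, 0) = 32.5
  z(5, 6) = 49  ←
  z(0, 7.667) = 30.67
The maximum is at a = 5, b = 6.

(5, 6)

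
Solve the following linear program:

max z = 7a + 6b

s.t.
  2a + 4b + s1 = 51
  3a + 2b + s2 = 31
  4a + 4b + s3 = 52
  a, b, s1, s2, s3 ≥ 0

Evaluate the objective at each vertex of the feasible region:
  z(0, 0) = 0
  z(10.33, 0) = 72.33
  z(5, 8) = 83  ←
  z(0.5, 12.5) = 78.5
  z(0, 12.75) = 76.5
The maximum is at a = 5, b = 8.

a = 5, b = 8, z = 83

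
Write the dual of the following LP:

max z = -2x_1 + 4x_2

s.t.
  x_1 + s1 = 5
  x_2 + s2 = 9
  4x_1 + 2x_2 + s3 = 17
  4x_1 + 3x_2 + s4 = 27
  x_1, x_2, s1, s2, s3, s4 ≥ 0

Primal max cᵀx s.t. Ax ≤ b, x ≥ 0  →  Dual min bᵀy s.t. Aᵀy ≥ c, y ≥ 0.

Minimize: z = 5y1 + 9y2 + 17y3 + 27y4

Subject to:
  y1 + 4y3 + 4y4 ≥ -2
  y2 + 2y3 + 3y4 ≥ 4
  y1, y2, y3, y4 ≥ 0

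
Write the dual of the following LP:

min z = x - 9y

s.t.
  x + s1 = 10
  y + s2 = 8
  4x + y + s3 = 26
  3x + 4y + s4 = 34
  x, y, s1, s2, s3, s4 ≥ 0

Primal min cᵀx s.t. Ax ≤ b, x ≥ 0  →  Dual max −bᵀy s.t. Aᵀy ≥ −c, y ≥ 0.

Maximize: z = -10y1 - 8y2 - 26y3 - 34y4

Subject to:
  y1 + 4y3 + 3y4 ≥ -1
  y2 + y3 + 4y4 ≥ 9
  y1, y2, y3, y4 ≥ 0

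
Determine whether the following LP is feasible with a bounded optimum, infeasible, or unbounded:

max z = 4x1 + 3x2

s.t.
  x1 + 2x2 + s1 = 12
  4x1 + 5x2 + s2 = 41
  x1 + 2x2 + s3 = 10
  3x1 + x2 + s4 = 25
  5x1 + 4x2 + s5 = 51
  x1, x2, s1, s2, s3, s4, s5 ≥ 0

Feasible with a bounded optimal solution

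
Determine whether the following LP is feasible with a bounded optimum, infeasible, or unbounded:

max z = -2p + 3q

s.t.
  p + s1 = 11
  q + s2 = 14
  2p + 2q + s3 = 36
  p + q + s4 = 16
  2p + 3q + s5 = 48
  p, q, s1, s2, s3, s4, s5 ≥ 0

Feasible with a bounded optimal solution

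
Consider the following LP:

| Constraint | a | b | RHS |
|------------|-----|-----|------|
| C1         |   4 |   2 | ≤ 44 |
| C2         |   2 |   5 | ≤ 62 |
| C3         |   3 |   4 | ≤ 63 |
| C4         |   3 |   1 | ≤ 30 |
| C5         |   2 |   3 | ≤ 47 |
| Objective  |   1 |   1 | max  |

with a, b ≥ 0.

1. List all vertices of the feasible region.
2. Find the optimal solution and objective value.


1. (0, 0), (10, 0), (8, 6), (6, 10), (0, 12.4)
2. a = 6, b = 10, z = 16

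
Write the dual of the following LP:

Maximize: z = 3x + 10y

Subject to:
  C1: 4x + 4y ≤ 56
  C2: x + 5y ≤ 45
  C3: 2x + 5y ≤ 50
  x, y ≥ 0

Primal max cᵀx s.t. Ax ≤ b, x ≥ 0  →  Dual min bᵀy s.t. Aᵀy ≥ c, y ≥ 0.

Minimize: z = 56y1 + 45y2 + 50y3

Subject to:
  4y1 + y2 + 2y3 ≥ 3
  4y1 + 5y2 + 5y3 ≥ 10
  y1, y2, y3 ≥ 0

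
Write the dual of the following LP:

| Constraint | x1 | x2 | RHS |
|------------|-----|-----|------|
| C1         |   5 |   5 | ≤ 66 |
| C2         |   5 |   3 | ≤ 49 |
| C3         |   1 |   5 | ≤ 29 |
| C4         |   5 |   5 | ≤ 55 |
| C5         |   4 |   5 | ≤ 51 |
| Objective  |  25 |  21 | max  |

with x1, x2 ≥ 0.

Primal max cᵀx s.t. Ax ≤ b, x ≥ 0  →  Dual min bᵀy s.t. Aᵀy ≥ c, y ≥ 0.

Minimize: z = 66y1 + 49y2 + 29y3 + 55y4 + 51y5

Subject to:
  5y1 + 5y2 + y3 + 5y4 + 4y5 ≥ 25
  5y1 + 3y2 + 5y3 + 5y4 + 5y5 ≥ 21
  y1, y2, y3, y4, y5 ≥ 0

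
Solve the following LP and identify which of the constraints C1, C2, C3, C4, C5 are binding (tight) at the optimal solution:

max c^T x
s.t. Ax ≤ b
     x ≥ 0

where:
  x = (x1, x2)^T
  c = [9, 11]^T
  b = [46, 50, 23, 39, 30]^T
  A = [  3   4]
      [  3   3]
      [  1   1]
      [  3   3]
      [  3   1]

At x1 = 6, x2 = 7, compute slack b - a·x for each constraint:
  C1: 46 − 46 = 0  (binding)
  C2: 50 − 39 = 11  (slack)
  C3: 23 − 13 = 10  (slack)
  C4: 39 − 39 = 0  (binding)
  C5: 30 − 25 = 5  (slack)

Optimal: x1 = 6, x2 = 7
Binding: C1, C4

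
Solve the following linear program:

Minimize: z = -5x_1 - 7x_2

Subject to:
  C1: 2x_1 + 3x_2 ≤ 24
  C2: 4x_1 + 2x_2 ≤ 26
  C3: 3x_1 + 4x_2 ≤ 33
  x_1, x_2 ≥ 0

Evaluate the objective at each vertex of the feasible region:
  z(0, 0) = 0
  z(6.5, 0) = -32.5
  z(3.8, 5.4) = -56.8
  z(3, 6) = -57  ←
  z(0, 8) = -56
The minimum is at x_1 = 3, x_2 = 6.

x_1 = 3, x_2 = 6, z = -57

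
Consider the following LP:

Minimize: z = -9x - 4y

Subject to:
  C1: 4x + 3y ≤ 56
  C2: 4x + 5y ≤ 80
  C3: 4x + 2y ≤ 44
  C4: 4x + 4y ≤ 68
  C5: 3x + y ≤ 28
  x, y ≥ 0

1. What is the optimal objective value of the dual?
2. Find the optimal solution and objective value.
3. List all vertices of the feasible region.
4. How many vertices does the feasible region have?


1. -94
2. x = 6, y = 10, z = -94
3. (0, 0), (9.333, 0), (6, 10), (5, 12), (0, 16)
4. 5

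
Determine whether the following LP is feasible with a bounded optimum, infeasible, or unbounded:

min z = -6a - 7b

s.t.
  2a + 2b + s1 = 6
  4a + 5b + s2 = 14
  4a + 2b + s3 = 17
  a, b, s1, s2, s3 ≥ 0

Feasible with a bounded optimal solution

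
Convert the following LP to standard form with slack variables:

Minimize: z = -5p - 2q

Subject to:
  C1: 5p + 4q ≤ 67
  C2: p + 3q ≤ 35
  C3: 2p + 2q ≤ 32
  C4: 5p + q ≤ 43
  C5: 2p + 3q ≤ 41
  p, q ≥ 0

min z = -5p - 2q

s.t.
  5p + 4q + s1 = 67
  p + 3q + s2 = 35
  2p + 2q + s3 = 32
  5p + q + s4 = 43
  2p + 3q + s5 = 41
  p, q, s1, s2, s3, s4, s5 ≥ 0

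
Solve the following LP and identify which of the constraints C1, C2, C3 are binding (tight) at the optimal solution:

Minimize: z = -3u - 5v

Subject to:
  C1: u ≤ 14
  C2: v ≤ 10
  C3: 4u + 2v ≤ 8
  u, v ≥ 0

At u = 0, v = 4, compute slack b - a·x for each constraint:
  C1: 14 − 0 = 14  (slack)
  C2: 10 − 4 = 6  (slack)
  C3: 8 − 8 = 0  (binding)

Optimal: u = 0, v = 4
Binding: C3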